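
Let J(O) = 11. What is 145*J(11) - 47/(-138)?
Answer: 220157/138 ≈ 1595.3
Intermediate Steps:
145*J(11) - 47/(-138) = 145*11 - 47/(-138) = 1595 - 47*(-1/138) = 1595 + 47/138 = 220157/138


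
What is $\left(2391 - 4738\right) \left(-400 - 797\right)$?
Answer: $2809359$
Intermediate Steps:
$\left(2391 - 4738\right) \left(-400 - 797\right) = \left(-2347\right) \left(-1197\right) = 2809359$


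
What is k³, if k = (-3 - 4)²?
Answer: 117649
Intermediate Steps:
k = 49 (k = (-7)² = 49)
k³ = 49³ = 117649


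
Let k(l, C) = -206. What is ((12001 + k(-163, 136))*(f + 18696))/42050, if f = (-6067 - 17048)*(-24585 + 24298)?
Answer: 15693721659/8410 ≈ 1.8661e+6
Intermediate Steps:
f = 6634005 (f = -23115*(-287) = 6634005)
((12001 + k(-163, 136))*(f + 18696))/42050 = ((12001 - 206)*(6634005 + 18696))/42050 = (11795*6652701)*(1/42050) = 78468608295*(1/42050) = 15693721659/8410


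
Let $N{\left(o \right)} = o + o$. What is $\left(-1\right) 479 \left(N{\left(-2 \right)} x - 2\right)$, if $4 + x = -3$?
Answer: $-12454$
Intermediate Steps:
$N{\left(o \right)} = 2 o$
$x = -7$ ($x = -4 - 3 = -7$)
$\left(-1\right) 479 \left(N{\left(-2 \right)} x - 2\right) = \left(-1\right) 479 \left(2 \left(-2\right) \left(-7\right) - 2\right) = - 479 \left(\left(-4\right) \left(-7\right) - 2\right) = - 479 \left(28 - 2\right) = \left(-479\right) 26 = -12454$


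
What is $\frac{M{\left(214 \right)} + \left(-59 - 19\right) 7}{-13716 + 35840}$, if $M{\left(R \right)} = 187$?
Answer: $- \frac{359}{22124} \approx -0.016227$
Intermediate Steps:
$\frac{M{\left(214 \right)} + \left(-59 - 19\right) 7}{-13716 + 35840} = \frac{187 + \left(-59 - 19\right) 7}{-13716 + 35840} = \frac{187 - 546}{22124} = \left(187 - 546\right) \frac{1}{22124} = \left(-359\right) \frac{1}{22124} = - \frac{359}{22124}$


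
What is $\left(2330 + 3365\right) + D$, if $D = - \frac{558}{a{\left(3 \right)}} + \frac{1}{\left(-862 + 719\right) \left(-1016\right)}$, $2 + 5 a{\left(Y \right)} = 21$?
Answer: $\frac{15315534539}{2760472} \approx 5548.2$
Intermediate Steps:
$a{\left(Y \right)} = \frac{19}{5}$ ($a{\left(Y \right)} = - \frac{2}{5} + \frac{1}{5} \cdot 21 = - \frac{2}{5} + \frac{21}{5} = \frac{19}{5}$)
$D = - \frac{405353501}{2760472}$ ($D = - \frac{558}{\frac{19}{5}} + \frac{1}{\left(-862 + 719\right) \left(-1016\right)} = \left(-558\right) \frac{5}{19} + \frac{1}{-143} \left(- \frac{1}{1016}\right) = - \frac{2790}{19} - - \frac{1}{145288} = - \frac{2790}{19} + \frac{1}{145288} = - \frac{405353501}{2760472} \approx -146.84$)
$\left(2330 + 3365\right) + D = \left(2330 + 3365\right) - \frac{405353501}{2760472} = 5695 - \frac{405353501}{2760472} = \frac{15315534539}{2760472}$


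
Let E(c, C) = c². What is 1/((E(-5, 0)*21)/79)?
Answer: 79/525 ≈ 0.15048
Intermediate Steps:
1/((E(-5, 0)*21)/79) = 1/(((-5)²*21)/79) = 1/((25*21)*(1/79)) = 1/(525*(1/79)) = 1/(525/79) = 79/525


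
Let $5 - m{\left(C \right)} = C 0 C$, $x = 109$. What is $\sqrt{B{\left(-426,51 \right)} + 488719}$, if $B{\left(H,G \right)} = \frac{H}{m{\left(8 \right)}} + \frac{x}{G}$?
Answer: $\frac{2 \sqrt{7943387955}}{255} \approx 699.03$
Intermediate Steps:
$m{\left(C \right)} = 5$ ($m{\left(C \right)} = 5 - C 0 C = 5 - 0 C = 5 - 0 = 5 + 0 = 5$)
$B{\left(H,G \right)} = \frac{109}{G} + \frac{H}{5}$ ($B{\left(H,G \right)} = \frac{H}{5} + \frac{109}{G} = \frac{109}{G} + \frac{H}{5}$)
$\sqrt{B{\left(-426,51 \right)} + 488719} = \sqrt{\left(\frac{109}{51} + \frac{1}{5} \left(-426\right)\right) + 488719} = \sqrt{\left(109 \cdot \frac{1}{51} - \frac{426}{5}\right) + 488719} = \sqrt{\left(\frac{109}{51} - \frac{426}{5}\right) + 488719} = \sqrt{- \frac{21181}{255} + 488719} = \sqrt{\frac{124602164}{255}} = \frac{2 \sqrt{7943387955}}{255}$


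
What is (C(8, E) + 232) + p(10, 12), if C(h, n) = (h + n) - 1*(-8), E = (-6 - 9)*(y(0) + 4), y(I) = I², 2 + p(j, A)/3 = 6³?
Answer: 830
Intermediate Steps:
p(j, A) = 642 (p(j, A) = -6 + 3*6³ = -6 + 3*216 = -6 + 648 = 642)
E = -60 (E = (-6 - 9)*(0² + 4) = -15*(0 + 4) = -15*4 = -60)
C(h, n) = 8 + h + n (C(h, n) = (h + n) + 8 = 8 + h + n)
(C(8, E) + 232) + p(10, 12) = ((8 + 8 - 60) + 232) + 642 = (-44 + 232) + 642 = 188 + 642 = 830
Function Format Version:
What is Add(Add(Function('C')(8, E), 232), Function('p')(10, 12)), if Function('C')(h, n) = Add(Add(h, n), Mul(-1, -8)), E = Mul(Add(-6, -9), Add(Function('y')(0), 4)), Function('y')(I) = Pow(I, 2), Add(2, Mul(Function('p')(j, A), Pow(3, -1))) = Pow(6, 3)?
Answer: 830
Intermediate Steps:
Function('p')(j, A) = 642 (Function('p')(j, A) = Add(-6, Mul(3, Pow(6, 3))) = Add(-6, Mul(3, 216)) = Add(-6, 648) = 642)
E = -60 (E = Mul(Add(-6, -9), Add(Pow(0, 2), 4)) = Mul(-15, Add(0, 4)) = Mul(-15, 4) = -60)
Function('C')(h, n) = Add(8, h, n) (Function('C')(h, n) = Add(Add(h, n), 8) = Add(8, h, n))
Add(Add(Function('C')(8, E), 232), Function('p')(10, 12)) = Add(Add(Add(8, 8, -60), 232), 642) = Add(Add(-44, 232), 642) = Add(188, 642) = 830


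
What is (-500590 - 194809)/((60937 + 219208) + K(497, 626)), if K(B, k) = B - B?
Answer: -695399/280145 ≈ -2.4823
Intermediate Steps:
K(B, k) = 0
(-500590 - 194809)/((60937 + 219208) + K(497, 626)) = (-500590 - 194809)/((60937 + 219208) + 0) = -695399/(280145 + 0) = -695399/280145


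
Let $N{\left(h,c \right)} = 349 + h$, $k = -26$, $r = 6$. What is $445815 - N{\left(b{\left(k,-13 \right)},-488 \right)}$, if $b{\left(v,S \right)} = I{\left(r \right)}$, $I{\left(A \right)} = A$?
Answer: $445460$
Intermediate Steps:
$b{\left(v,S \right)} = 6$
$445815 - N{\left(b{\left(k,-13 \right)},-488 \right)} = 445815 - \left(349 + 6\right) = 445815 - 355 = 445460$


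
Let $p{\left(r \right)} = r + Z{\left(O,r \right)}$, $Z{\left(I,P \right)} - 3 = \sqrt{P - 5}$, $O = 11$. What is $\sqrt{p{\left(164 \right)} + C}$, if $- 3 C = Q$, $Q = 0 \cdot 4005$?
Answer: $\sqrt{167 + \sqrt{159}} \approx 13.402$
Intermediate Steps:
$Z{\left(I,P \right)} = 3 + \sqrt{-5 + P}$ ($Z{\left(I,P \right)} = 3 + \sqrt{P - 5} = 3 + \sqrt{-5 + P}$)
$p{\left(r \right)} = 3 + r + \sqrt{-5 + r}$ ($p{\left(r \right)} = r + \left(3 + \sqrt{-5 + r}\right) = 3 + r + \sqrt{-5 + r}$)
$Q = 0$
$C = 0$ ($C = \left(- \frac{1}{3}\right) 0 = 0$)
$\sqrt{p{\left(164 \right)} + C} = \sqrt{\left(3 + 164 + \sqrt{-5 + 164}\right) + 0} = \sqrt{\left(3 + 164 + \sqrt{159}\right) + 0} = \sqrt{\left(167 + \sqrt{159}\right) + 0} = \sqrt{167 + \sqrt{159}}$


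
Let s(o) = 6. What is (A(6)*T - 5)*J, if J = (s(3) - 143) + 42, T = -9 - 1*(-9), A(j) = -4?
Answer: 475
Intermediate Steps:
T = 0 (T = -9 + 9 = 0)
J = -95 (J = (6 - 143) + 42 = -137 + 42 = -95)
(A(6)*T - 5)*J = (-4*0 - 5)*(-95) = (0 - 5)*(-95) = -5*(-95) = 475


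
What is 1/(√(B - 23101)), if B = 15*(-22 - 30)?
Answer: -I*√23881/23881 ≈ -0.006471*I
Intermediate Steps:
B = -780 (B = 15*(-52) = -780)
1/(√(B - 23101)) = 1/(√(-780 - 23101)) = 1/(√(-23881)) = 1/(I*√23881) = -I*√23881/23881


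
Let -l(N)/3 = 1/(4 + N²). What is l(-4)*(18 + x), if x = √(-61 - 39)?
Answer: -27/10 - 3*I/2 ≈ -2.7 - 1.5*I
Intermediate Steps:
l(N) = -3/(4 + N²)
x = 10*I (x = √(-100) = 10*I ≈ 10.0*I)
l(-4)*(18 + x) = (-3/(4 + (-4)²))*(18 + 10*I) = (-3/(4 + 16))*(18 + 10*I) = (-3/20)*(18 + 10*I) = (-3*1/20)*(18 + 10*I) = -3*(18 + 10*I)/20 = -27/10 - 3*I/2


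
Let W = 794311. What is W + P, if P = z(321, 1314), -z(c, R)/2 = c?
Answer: 793669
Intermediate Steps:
z(c, R) = -2*c
P = -642 (P = -2*321 = -642)
W + P = 794311 - 642 = 793669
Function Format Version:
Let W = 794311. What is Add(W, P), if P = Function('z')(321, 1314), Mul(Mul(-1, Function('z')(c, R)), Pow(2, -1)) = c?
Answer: 793669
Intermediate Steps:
Function('z')(c, R) = Mul(-2, c)
P = -642 (P = Mul(-2, 321) = -642)
Add(W, P) = Add(794311, -642) = 793669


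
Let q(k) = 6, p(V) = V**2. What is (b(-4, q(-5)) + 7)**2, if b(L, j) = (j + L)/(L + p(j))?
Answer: 12769/256 ≈ 49.879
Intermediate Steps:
b(L, j) = (L + j)/(L + j**2) (b(L, j) = (j + L)/(L + j**2) = (L + j)/(L + j**2))
(b(-4, q(-5)) + 7)**2 = ((-4 + 6)/(-4 + 6**2) + 7)**2 = (2/(-4 + 36) + 7)**2 = (2/32 + 7)**2 = ((1/32)*2 + 7)**2 = (1/16 + 7)**2 = (113/16)**2 = 12769/256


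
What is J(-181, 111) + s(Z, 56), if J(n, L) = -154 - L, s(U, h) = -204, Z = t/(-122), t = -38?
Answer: -469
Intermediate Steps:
Z = 19/61 (Z = -38/(-122) = -38*(-1/122) = 19/61 ≈ 0.31148)
J(-181, 111) + s(Z, 56) = (-154 - 1*111) - 204 = (-154 - 111) - 204 = -265 - 204 = -469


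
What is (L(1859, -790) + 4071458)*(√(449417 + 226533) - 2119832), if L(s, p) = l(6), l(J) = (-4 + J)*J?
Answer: -8630832393040 + 20357350*√27038 ≈ -8.6275e+12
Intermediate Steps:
l(J) = J*(-4 + J)
L(s, p) = 12 (L(s, p) = 6*(-4 + 6) = 6*2 = 12)
(L(1859, -790) + 4071458)*(√(449417 + 226533) - 2119832) = (12 + 4071458)*(√(449417 + 226533) - 2119832) = 4071470*(√675950 - 2119832) = 4071470*(5*√27038 - 2119832) = 4071470*(-2119832 + 5*√27038) = -8630832393040 + 20357350*√27038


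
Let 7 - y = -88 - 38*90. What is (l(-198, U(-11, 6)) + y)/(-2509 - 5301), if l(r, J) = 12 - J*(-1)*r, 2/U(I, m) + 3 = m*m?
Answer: -703/1562 ≈ -0.45006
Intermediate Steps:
U(I, m) = 2/(-3 + m**2) (U(I, m) = 2/(-3 + m*m) = 2/(-3 + m**2))
y = 3515 (y = 7 - (-88 - 38*90) = 7 - (-88 - 3420) = 7 - 1*(-3508) = 7 + 3508 = 3515)
l(r, J) = 12 + J*r (l(r, J) = 12 - (-J)*r = 12 - (-1)*J*r = 12 + J*r)
(l(-198, U(-11, 6)) + y)/(-2509 - 5301) = ((12 + (2/(-3 + 6**2))*(-198)) + 3515)/(-2509 - 5301) = ((12 + (2/(-3 + 36))*(-198)) + 3515)/(-7810) = ((12 + (2/33)*(-198)) + 3515)*(-1/7810) = ((12 - 12) + 3515)*(-1/7810) = (0 + 3515)*(-1/7810) = 3515*(-1/7810) = -703/1562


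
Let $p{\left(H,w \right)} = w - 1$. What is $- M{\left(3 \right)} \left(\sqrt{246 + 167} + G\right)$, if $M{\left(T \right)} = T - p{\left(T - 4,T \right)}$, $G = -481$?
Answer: $481 - \sqrt{413} \approx 460.68$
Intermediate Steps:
$p{\left(H,w \right)} = -1 + w$ ($p{\left(H,w \right)} = w - 1 = -1 + w$)
$M{\left(T \right)} = 1$ ($M{\left(T \right)} = T - \left(-1 + T\right) = 1$)
$- M{\left(3 \right)} \left(\sqrt{246 + 167} + G\right) = - 1 \left(\sqrt{246 + 167} - 481\right) = - 1 \left(\sqrt{413} - 481\right) = - 1 \left(-481 + \sqrt{413}\right) = - (-481 + \sqrt{413}) = 481 - \sqrt{413}$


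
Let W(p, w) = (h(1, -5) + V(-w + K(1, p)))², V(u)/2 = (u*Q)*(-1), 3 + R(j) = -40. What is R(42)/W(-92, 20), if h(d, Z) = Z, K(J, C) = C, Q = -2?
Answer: -43/205209 ≈ -0.00020954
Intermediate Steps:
R(j) = -43 (R(j) = -3 - 40 = -43)
V(u) = 4*u (V(u) = 2*((u*(-2))*(-1)) = 2*(-2*u*(-1)) = 2*(2*u) = 4*u)
W(p, w) = (-5 - 4*w + 4*p)² (W(p, w) = (-5 + 4*(-w + p))² = (-5 + 4*(p - w))² = (-5 + (-4*w + 4*p))² = (-5 - 4*w + 4*p)²)
R(42)/W(-92, 20) = -43/(-5 - 4*20 + 4*(-92))² = -43/(-5 - 80 - 368)² = -43/((-453)²) = -43/205209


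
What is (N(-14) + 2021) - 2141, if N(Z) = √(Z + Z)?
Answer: -120 + 2*I*√7 ≈ -120.0 + 5.2915*I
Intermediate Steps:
N(Z) = √2*√Z (N(Z) = √(2*Z) = √2*√Z)
(N(-14) + 2021) - 2141 = (√2*√(-14) + 2021) - 2141 = (√2*(I*√14) + 2021) - 2141 = (2*I*√7 + 2021) - 2141 = (2021 + 2*I*√7) - 2141 = -120 + 2*I*√7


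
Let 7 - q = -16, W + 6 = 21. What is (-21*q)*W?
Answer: -7245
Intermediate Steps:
W = 15 (W = -6 + 21 = 15)
q = 23 (q = 7 - 1*(-16) = 7 + 16 = 23)
(-21*q)*W = -21*23*15 = -483*15 = -7245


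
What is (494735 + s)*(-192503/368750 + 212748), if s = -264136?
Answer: 18090637403175703/368750 ≈ 4.9059e+10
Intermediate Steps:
(494735 + s)*(-192503/368750 + 212748) = (494735 - 264136)*(-192503/368750 + 212748) = 230599*(-192503*1/368750 + 212748) = 230599*(-192503/368750 + 212748) = 230599*(78450632497/368750) = 18090637403175703/368750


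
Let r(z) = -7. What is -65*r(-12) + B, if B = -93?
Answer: 362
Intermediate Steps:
-65*r(-12) + B = -65*(-7) - 93 = 455 - 93 = 362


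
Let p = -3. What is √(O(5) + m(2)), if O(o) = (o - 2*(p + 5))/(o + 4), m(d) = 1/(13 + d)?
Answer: 2*√10/15 ≈ 0.42164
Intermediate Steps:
O(o) = (-4 + o)/(4 + o) (O(o) = (o - 2*(-3 + 5))/(o + 4) = (o - 2*2)/(4 + o) = (o - 4)/(4 + o) = (-4 + o)/(4 + o))
√(O(5) + m(2)) = √((-4 + 5)/(4 + 5) + 1/(13 + 2)) = √(1/9 + 1/15) = √((⅑)*1 + 1/15) = √(⅑ + 1/15) = √(8/45) = 2*√10/15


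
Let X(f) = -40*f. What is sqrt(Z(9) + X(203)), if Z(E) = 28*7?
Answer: 2*I*sqrt(1981) ≈ 89.017*I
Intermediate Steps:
Z(E) = 196
sqrt(Z(9) + X(203)) = sqrt(196 - 40*203) = sqrt(196 - 8120) = sqrt(-7924) = 2*I*sqrt(1981)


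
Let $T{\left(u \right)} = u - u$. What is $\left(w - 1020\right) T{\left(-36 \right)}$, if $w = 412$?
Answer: $0$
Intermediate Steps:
$T{\left(u \right)} = 0$
$\left(w - 1020\right) T{\left(-36 \right)} = \left(412 - 1020\right) 0 = \left(-608\right) 0 = 0$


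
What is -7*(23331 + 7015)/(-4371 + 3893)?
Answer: 106211/239 ≈ 444.40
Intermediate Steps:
-7*(23331 + 7015)/(-4371 + 3893) = -212422/(-478) = -212422*(-1)/478 = -7*(-15173/239) = 106211/239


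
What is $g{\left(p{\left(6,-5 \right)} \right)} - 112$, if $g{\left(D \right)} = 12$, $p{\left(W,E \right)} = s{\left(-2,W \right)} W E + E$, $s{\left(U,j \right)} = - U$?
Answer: $-100$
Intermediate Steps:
$p{\left(W,E \right)} = E + 2 E W$ ($p{\left(W,E \right)} = \left(-1\right) \left(-2\right) W E + E = 2 W E + E = 2 E W + E = E + 2 E W$)
$g{\left(p{\left(6,-5 \right)} \right)} - 112 = 12 - 112 = -100$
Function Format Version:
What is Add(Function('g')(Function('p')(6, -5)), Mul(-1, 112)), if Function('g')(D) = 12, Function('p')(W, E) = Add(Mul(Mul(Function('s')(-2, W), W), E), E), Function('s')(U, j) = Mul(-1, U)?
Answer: -100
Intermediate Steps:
Function('p')(W, E) = Add(E, Mul(2, E, W)) (Function('p')(W, E) = Add(Mul(Mul(Mul(-1, -2), W), E), E) = Add(Mul(Mul(2, W), E), E) = Add(Mul(2, E, W), E) = Add(E, Mul(2, E, W)))
Add(Function('g')(Function('p')(6, -5)), Mul(-1, 112)) = Add(12, Mul(-1, 112)) = Add(12, -112) = -100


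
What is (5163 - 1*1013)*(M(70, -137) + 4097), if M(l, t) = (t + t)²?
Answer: 328567950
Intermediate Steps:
M(l, t) = 4*t² (M(l, t) = (2*t)² = 4*t²)
(5163 - 1*1013)*(M(70, -137) + 4097) = (5163 - 1*1013)*(4*(-137)² + 4097) = (5163 - 1013)*(4*18769 + 4097) = 4150*(75076 + 4097) = 4150*79173 = 328567950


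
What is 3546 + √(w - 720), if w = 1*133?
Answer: 3546 + I*√587 ≈ 3546.0 + 24.228*I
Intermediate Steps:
w = 133
3546 + √(w - 720) = 3546 + √(133 - 720) = 3546 + √(-587) = 3546 + I*√587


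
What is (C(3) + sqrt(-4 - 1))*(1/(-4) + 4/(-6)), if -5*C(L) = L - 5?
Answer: -11/30 - 11*I*sqrt(5)/12 ≈ -0.36667 - 2.0497*I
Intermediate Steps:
C(L) = 1 - L/5 (C(L) = -(L - 5)/5 = -(-5 + L)/5 = 1 - L/5)
(C(3) + sqrt(-4 - 1))*(1/(-4) + 4/(-6)) = ((1 - 1/5*3) + sqrt(-4 - 1))*(1/(-4) + 4/(-6)) = ((1 - 3/5) + sqrt(-5))*(1*(-1/4) + 4*(-1/6)) = (2/5 + I*sqrt(5))*(-1/4 - 2/3) = (2/5 + I*sqrt(5))*(-11/12) = -11/30 - 11*I*sqrt(5)/12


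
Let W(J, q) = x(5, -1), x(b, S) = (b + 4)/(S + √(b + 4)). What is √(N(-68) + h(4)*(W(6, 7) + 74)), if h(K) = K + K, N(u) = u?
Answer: 4*√35 ≈ 23.664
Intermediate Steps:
x(b, S) = (4 + b)/(S + √(4 + b))
W(J, q) = 9/2 (W(J, q) = (4 + 5)/(-1 + √(4 + 5)) = 9/(-1 + √9) = 9/(-1 + 3) = 9/2)
h(K) = 2*K
√(N(-68) + h(4)*(W(6, 7) + 74)) = √(-68 + (2*4)*(9/2 + 74)) = √(-68 + 8*(157/2)) = √(-68 + 628) = √560 = 4*√35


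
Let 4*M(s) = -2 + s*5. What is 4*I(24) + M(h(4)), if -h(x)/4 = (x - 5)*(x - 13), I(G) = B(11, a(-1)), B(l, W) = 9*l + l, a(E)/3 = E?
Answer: 789/2 ≈ 394.50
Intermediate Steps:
a(E) = 3*E
B(l, W) = 10*l
I(G) = 110 (I(G) = 10*11 = 110)
h(x) = -4*(-13 + x)*(-5 + x) (h(x) = -4*(x - 5)*(x - 13) = -4*(-5 + x)*(-13 + x) = -4*(-13 + x)*(-5 + x))
M(s) = -1/2 + 5*s/4 (M(s) = (-2 + s*5)/4 = (-2 + 5*s)/4 = -1/2 + 5*s/4)
4*I(24) + M(h(4)) = 4*110 + (-1/2 + 5*(-260 - 4*4**2 + 72*4)/4) = 440 + (-1/2 + 5*(-260 - 4*16 + 288)/4) = 440 + (-1/2 + 5*(-260 - 64 + 288)/4) = 440 + (-1/2 + (5/4)*(-36)) = 440 + (-1/2 - 45) = 440 - 91/2 = 789/2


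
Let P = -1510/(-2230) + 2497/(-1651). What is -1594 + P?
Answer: -587175292/368173 ≈ -1594.8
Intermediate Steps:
P = -307530/368173 (P = -1510*(-1/2230) + 2497*(-1/1651) = 151/223 - 2497/1651 = -307530/368173 ≈ -0.83529)
-1594 + P = -1594 - 307530/368173 = -587175292/368173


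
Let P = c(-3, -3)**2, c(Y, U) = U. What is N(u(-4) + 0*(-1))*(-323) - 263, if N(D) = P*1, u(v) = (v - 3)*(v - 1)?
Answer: -3170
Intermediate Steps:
u(v) = (-1 + v)*(-3 + v) (u(v) = (-3 + v)*(-1 + v) = (-1 + v)*(-3 + v))
P = 9 (P = (-3)**2 = 9)
N(D) = 9 (N(D) = 9*1 = 9)
N(u(-4) + 0*(-1))*(-323) - 263 = 9*(-323) - 263 = -2907 - 263 = -3170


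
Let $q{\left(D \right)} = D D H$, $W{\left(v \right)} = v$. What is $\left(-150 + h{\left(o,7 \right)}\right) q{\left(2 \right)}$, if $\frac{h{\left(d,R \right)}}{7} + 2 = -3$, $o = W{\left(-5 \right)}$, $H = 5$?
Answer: $-3700$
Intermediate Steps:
$o = -5$
$h{\left(d,R \right)} = -35$ ($h{\left(d,R \right)} = -14 + 7 \left(-3\right) = -14 - 21 = -35$)
$q{\left(D \right)} = 5 D^{2}$ ($q{\left(D \right)} = D D 5 = D^{2} \cdot 5 = 5 D^{2}$)
$\left(-150 + h{\left(o,7 \right)}\right) q{\left(2 \right)} = \left(-150 - 35\right) 5 \cdot 2^{2} = - 185 \cdot 5 \cdot 4 = \left(-185\right) 20 = -3700$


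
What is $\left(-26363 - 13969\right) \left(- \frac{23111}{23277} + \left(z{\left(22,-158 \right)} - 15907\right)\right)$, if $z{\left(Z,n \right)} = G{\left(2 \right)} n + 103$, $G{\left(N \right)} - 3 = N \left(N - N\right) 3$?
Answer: $\frac{5094282716948}{7759} \approx 6.5656 \cdot 10^{8}$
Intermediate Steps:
$G{\left(N \right)} = 3$ ($G{\left(N \right)} = 3 + N \left(N - N\right) 3 = 3 + N 0 \cdot 3 = 3 + 0 \cdot 3 = 3 + 0 = 3$)
$z{\left(Z,n \right)} = 103 + 3 n$ ($z{\left(Z,n \right)} = 3 n + 103 = 103 + 3 n$)
$\left(-26363 - 13969\right) \left(- \frac{23111}{23277} + \left(z{\left(22,-158 \right)} - 15907\right)\right) = \left(-26363 - 13969\right) \left(- \frac{23111}{23277} + \left(\left(103 + 3 \left(-158\right)\right) - 15907\right)\right) = - 40332 \left(\left(-23111\right) \frac{1}{23277} + \left(\left(103 - 474\right) - 15907\right)\right) = - 40332 \left(- \frac{23111}{23277} - 16278\right) = \left(-40332\right) \left(- \frac{378926117}{23277}\right) = \frac{5094282716948}{7759}$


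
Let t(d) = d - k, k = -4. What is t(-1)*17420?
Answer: 52260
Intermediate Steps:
t(d) = 4 + d (t(d) = d - 1*(-4) = d + 4 = 4 + d)
t(-1)*17420 = (4 - 1)*17420 = 3*17420 = 52260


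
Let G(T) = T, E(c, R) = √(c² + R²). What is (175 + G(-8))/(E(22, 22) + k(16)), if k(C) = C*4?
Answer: 1336/391 - 1837*√2/1564 ≈ 1.7558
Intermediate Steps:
E(c, R) = √(R² + c²)
k(C) = 4*C
(175 + G(-8))/(E(22, 22) + k(16)) = (175 - 8)/(√(22² + 22²) + 4*16) = 167/(√(484 + 484) + 64) = 167/(√968 + 64) = 167/(22*√2 + 64) = 167/(64 + 22*√2)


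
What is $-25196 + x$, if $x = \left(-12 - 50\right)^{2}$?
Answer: $-21352$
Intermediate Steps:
$x = 3844$ ($x = \left(-62\right)^{2} = 3844$)
$-25196 + x = -25196 + 3844 = -21352$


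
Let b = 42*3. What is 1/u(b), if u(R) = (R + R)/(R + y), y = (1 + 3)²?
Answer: 71/126 ≈ 0.56349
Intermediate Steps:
y = 16 (y = 4² = 16)
b = 126
u(R) = 2*R/(16 + R) (u(R) = (R + R)/(R + 16) = (2*R)/(16 + R) = 2*R/(16 + R))
1/u(b) = 1/(2*126/(16 + 126)) = 1/(2*126/142) = 1/(2*126*(1/142)) = 1/(126/71) = 71/126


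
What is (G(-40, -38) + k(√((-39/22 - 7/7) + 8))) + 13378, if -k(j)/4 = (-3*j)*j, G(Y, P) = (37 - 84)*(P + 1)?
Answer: 166977/11 ≈ 15180.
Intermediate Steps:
G(Y, P) = -47 - 47*P (G(Y, P) = -47*(1 + P) = -47 - 47*P)
k(j) = 12*j² (k(j) = -4*(-3*j)*j = -(-12)*j² = 12*j²)
(G(-40, -38) + k(√((-39/22 - 7/7) + 8))) + 13378 = ((-47 - 47*(-38)) + 12*(√((-39/22 - 7/7) + 8))²) + 13378 = ((-47 + 1786) + 12*(√((-39*1/22 - 7*⅐) + 8))²) + 13378 = (1739 + 12*(√((-39/22 - 1) + 8))²) + 13378 = (1739 + 12*(√(-61/22 + 8))²) + 13378 = (1739 + 12*(√(115/22))²) + 13378 = (1739 + 12*(√2530/22)²) + 13378 = (1739 + 12*(115/22)) + 13378 = (1739 + 690/11) + 13378 = 19819/11 + 13378 = 166977/11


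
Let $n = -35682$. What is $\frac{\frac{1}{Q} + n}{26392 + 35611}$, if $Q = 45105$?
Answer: $- \frac{1609436609}{2796645315} \approx -0.57549$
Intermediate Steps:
$\frac{\frac{1}{Q} + n}{26392 + 35611} = \frac{\frac{1}{45105} - 35682}{26392 + 35611} = \frac{\frac{1}{45105} - 35682}{62003} = \left(- \frac{1609436609}{45105}\right) \frac{1}{62003} = - \frac{1609436609}{2796645315}$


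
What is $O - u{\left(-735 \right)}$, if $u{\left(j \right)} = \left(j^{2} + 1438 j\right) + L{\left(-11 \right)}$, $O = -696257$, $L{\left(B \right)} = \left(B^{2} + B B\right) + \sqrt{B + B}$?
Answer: $-179794 - i \sqrt{22} \approx -1.7979 \cdot 10^{5} - 4.6904 i$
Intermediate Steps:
$L{\left(B \right)} = 2 B^{2} + \sqrt{2} \sqrt{B}$ ($L{\left(B \right)} = \left(B^{2} + B^{2}\right) + \sqrt{2 B} = 2 B^{2} + \sqrt{2} \sqrt{B}$)
$u{\left(j \right)} = 242 + j^{2} + 1438 j + i \sqrt{22}$ ($u{\left(j \right)} = \left(j^{2} + 1438 j\right) + \left(2 \left(-11\right)^{2} + \sqrt{2} \sqrt{-11}\right) = \left(j^{2} + 1438 j\right) + \left(2 \cdot 121 + \sqrt{2} i \sqrt{11}\right) = \left(j^{2} + 1438 j\right) + \left(242 + i \sqrt{22}\right) = 242 + j^{2} + 1438 j + i \sqrt{22}$)
$O - u{\left(-735 \right)} = -696257 - \left(242 + \left(-735\right)^{2} + 1438 \left(-735\right) + i \sqrt{22}\right) = -696257 - \left(242 + 540225 - 1056930 + i \sqrt{22}\right) = -696257 - \left(-516463 + i \sqrt{22}\right) = -696257 + \left(516463 - i \sqrt{22}\right) = -179794 - i \sqrt{22}$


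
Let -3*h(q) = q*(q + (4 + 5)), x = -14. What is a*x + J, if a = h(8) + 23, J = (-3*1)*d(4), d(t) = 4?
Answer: 902/3 ≈ 300.67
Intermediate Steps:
h(q) = -q*(9 + q)/3 (h(q) = -q*(q + (4 + 5))/3 = -q*(q + 9)/3 = -q*(9 + q)/3)
J = -12 (J = -3*1*4 = -3*4 = -12)
a = -67/3 (a = -⅓*8*(9 + 8) + 23 = -⅓*8*17 + 23 = -136/3 + 23 = -67/3 ≈ -22.333)
a*x + J = -67/3*(-14) - 12 = 938/3 - 12 = 902/3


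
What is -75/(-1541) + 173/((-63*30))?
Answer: -124843/2912490 ≈ -0.042865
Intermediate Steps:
-75/(-1541) + 173/((-63*30)) = -75*(-1/1541) + 173/(-1890) = 75/1541 + 173*(-1/1890) = 75/1541 - 173/1890 = -124843/2912490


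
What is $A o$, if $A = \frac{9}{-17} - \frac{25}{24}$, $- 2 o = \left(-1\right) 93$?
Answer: $- \frac{19871}{272} \approx -73.055$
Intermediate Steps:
$o = \frac{93}{2}$ ($o = - \frac{\left(-1\right) 93}{2} = \left(- \frac{1}{2}\right) \left(-93\right) = \frac{93}{2} \approx 46.5$)
$A = - \frac{641}{408}$ ($A = 9 \left(- \frac{1}{17}\right) - \frac{25}{24} = - \frac{9}{17} - \frac{25}{24} = - \frac{641}{408} \approx -1.5711$)
$A o = \left(- \frac{641}{408}\right) \frac{93}{2} = - \frac{19871}{272}$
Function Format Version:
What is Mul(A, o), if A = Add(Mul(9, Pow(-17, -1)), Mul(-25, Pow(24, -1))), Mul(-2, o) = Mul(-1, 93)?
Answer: Rational(-19871, 272) ≈ -73.055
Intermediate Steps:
o = Rational(93, 2) (o = Mul(Rational(-1, 2), Mul(-1, 93)) = Mul(Rational(-1, 2), -93) = Rational(93, 2) ≈ 46.500)
A = Rational(-641, 408) (A = Add(Mul(9, Rational(-1, 17)), Mul(-25, Rational(1, 24))) = Add(Rational(-9, 17), Rational(-25, 24)) = Rational(-641, 408) ≈ -1.5711)
Mul(A, o) = Mul(Rational(-641, 408), Rational(93, 2)) = Rational(-19871, 272)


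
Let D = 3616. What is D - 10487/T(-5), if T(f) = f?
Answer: 28567/5 ≈ 5713.4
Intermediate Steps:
D - 10487/T(-5) = 3616 - 10487/(-5) = 3616 - 10487*(-⅕) = 3616 + 10487/5 = 28567/5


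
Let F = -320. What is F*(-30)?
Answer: 9600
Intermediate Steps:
F*(-30) = -320*(-30) = 9600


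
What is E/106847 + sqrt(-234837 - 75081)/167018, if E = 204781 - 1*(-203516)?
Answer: 408297/106847 + I*sqrt(309918)/167018 ≈ 3.8213 + 0.0033332*I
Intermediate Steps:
E = 408297 (E = 204781 + 203516 = 408297)
E/106847 + sqrt(-234837 - 75081)/167018 = 408297/106847 + sqrt(-234837 - 75081)/167018 = 408297*(1/106847) + sqrt(-309918)*(1/167018) = 408297/106847 + (I*sqrt(309918))*(1/167018) = 408297/106847 + I*sqrt(309918)/167018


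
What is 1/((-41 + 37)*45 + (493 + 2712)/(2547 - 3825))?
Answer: -1278/233245 ≈ -0.0054792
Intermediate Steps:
1/((-41 + 37)*45 + (493 + 2712)/(2547 - 3825)) = 1/(-4*45 + 3205/(-1278)) = 1/(-180 + 3205*(-1/1278)) = 1/(-180 - 3205/1278) = 1/(-233245/1278) = -1278/233245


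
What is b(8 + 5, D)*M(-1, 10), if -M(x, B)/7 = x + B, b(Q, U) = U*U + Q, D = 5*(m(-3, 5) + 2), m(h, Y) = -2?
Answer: -819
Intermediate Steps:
D = 0 (D = 5*(-2 + 2) = 5*0 = 0)
b(Q, U) = Q + U² (b(Q, U) = U² + Q = Q + U²)
M(x, B) = -7*B - 7*x (M(x, B) = -7*(x + B) = -7*(B + x) = -7*B - 7*x)
b(8 + 5, D)*M(-1, 10) = ((8 + 5) + 0²)*(-7*10 - 7*(-1)) = (13 + 0)*(-70 + 7) = 13*(-63) = -819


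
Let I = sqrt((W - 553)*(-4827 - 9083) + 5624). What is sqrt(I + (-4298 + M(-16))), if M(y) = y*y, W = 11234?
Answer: sqrt(-4042 + 3*I*sqrt(16507454)) ≈ 66.331 + 91.879*I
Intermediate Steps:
M(y) = y**2
I = 3*I*sqrt(16507454) (I = sqrt((11234 - 553)*(-4827 - 9083) + 5624) = sqrt(10681*(-13910) + 5624) = sqrt(-148572710 + 5624) = sqrt(-148567086) = 3*I*sqrt(16507454) ≈ 12189.0*I)
sqrt(I + (-4298 + M(-16))) = sqrt(3*I*sqrt(16507454) + (-4298 + (-16)**2)) = sqrt(3*I*sqrt(16507454) + (-4298 + 256)) = sqrt(3*I*sqrt(16507454) - 4042) = sqrt(-4042 + 3*I*sqrt(16507454))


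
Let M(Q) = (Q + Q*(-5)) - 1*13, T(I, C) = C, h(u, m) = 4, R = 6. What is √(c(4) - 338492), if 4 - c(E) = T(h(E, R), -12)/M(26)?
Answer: 2*I*√128710101/39 ≈ 581.8*I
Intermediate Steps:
M(Q) = -13 - 4*Q (M(Q) = (Q - 5*Q) - 13 = -4*Q - 13 = -13 - 4*Q)
c(E) = 152/39 (c(E) = 4 - (-12)/(-13 - 4*26) = 4 - (-12)/(-13 - 104) = 4 - (-12)/(-117) = 4 - (-12)*(-1)/117 = 4 - 1*4/39 = 4 - 4/39 = 152/39)
√(c(4) - 338492) = √(152/39 - 338492) = √(-13201036/39) = 2*I*√128710101/39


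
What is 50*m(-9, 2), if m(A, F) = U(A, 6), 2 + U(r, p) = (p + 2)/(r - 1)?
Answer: -140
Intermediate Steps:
U(r, p) = -2 + (2 + p)/(-1 + r) (U(r, p) = -2 + (p + 2)/(r - 1) = -2 + (2 + p)/(-1 + r))
m(A, F) = (10 - 2*A)/(-1 + A) (m(A, F) = (4 + 6 - 2*A)/(-1 + A) = (10 - 2*A)/(-1 + A))
50*m(-9, 2) = 50*(2*(5 - 1*(-9))/(-1 - 9)) = 50*(2*(5 + 9)/(-10)) = 50*(2*(-⅒)*14) = 50*(-14/5) = -140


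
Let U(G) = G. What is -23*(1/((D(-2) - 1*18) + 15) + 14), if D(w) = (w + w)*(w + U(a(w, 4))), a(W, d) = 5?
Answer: -4807/15 ≈ -320.47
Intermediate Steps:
D(w) = 2*w*(5 + w) (D(w) = (w + w)*(w + 5) = (2*w)*(5 + w) = 2*w*(5 + w))
-23*(1/((D(-2) - 1*18) + 15) + 14) = -23*(1/((2*(-2)*(5 - 2) - 1*18) + 15) + 14) = -23*(1/((2*(-2)*3 - 18) + 15) + 14) = -23*(1/((-12 - 18) + 15) + 14) = -23*(1/(-30 + 15) + 14) = -23*(1/(-15) + 14) = -23*(-1/15 + 14) = -23*209/15 = -4807/15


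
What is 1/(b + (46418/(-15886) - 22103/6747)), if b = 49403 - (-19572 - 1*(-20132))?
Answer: 4122417/201325663127 ≈ 2.0476e-5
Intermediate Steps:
b = 48843 (b = 49403 - (-19572 + 20132) = 49403 - 1*560 = 49403 - 560 = 48843)
1/(b + (46418/(-15886) - 22103/6747)) = 1/(48843 + (46418/(-15886) - 22103/6747)) = 1/(48843 + (46418*(-1/15886) - 22103*1/6747)) = 1/(48843 + (-23209/7943 - 22103/6747)) = 1/(48843 - 25550404/4122417) = 1/(201325663127/4122417) = 4122417/201325663127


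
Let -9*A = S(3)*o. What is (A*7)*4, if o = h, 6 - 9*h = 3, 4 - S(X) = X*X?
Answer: 140/27 ≈ 5.1852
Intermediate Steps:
S(X) = 4 - X² (S(X) = 4 - X*X = 4 - X²)
h = ⅓ (h = ⅔ - ⅑*3 = ⅔ - ⅓ = ⅓ ≈ 0.33333)
o = ⅓ ≈ 0.33333
A = 5/27 (A = -(4 - 1*3²)/(9*3) = -(4 - 1*9)/(9*3) = -(4 - 9)/(9*3) = -(-5)/(9*3) = -⅑*(-5/3) = 5/27 ≈ 0.18519)
(A*7)*4 = ((5/27)*7)*4 = (35/27)*4 = 140/27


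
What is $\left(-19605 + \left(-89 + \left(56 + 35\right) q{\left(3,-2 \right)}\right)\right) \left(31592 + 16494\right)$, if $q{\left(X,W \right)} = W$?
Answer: $-955757336$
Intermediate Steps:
$\left(-19605 + \left(-89 + \left(56 + 35\right) q{\left(3,-2 \right)}\right)\right) \left(31592 + 16494\right) = \left(-19605 + \left(-89 + \left(56 + 35\right) \left(-2\right)\right)\right) \left(31592 + 16494\right) = \left(-19605 + \left(-89 + 91 \left(-2\right)\right)\right) 48086 = \left(-19605 - 271\right) 48086 = \left(-19876\right) 48086 = -955757336$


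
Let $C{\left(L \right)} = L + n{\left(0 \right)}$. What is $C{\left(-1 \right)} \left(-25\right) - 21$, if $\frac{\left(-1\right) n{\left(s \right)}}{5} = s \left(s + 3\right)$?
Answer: $4$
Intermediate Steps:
$n{\left(s \right)} = - 5 s \left(3 + s\right)$ ($n{\left(s \right)} = - 5 s \left(s + 3\right) = - 5 s \left(3 + s\right)$)
$C{\left(L \right)} = L$ ($C{\left(L \right)} = L - 0 \left(3 + 0\right) = L - 0 \cdot 3 = L + 0 = L$)
$C{\left(-1 \right)} \left(-25\right) - 21 = \left(-1\right) \left(-25\right) - 21 = 25 - 21 = 4$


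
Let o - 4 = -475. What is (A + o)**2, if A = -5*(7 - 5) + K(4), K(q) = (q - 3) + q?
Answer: 226576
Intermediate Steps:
o = -471 (o = 4 - 475 = -471)
K(q) = -3 + 2*q (K(q) = (-3 + q) + q = -3 + 2*q)
A = -5 (A = -5*(7 - 5) + (-3 + 2*4) = -5*2 + (-3 + 8) = -10 + 5 = -5)
(A + o)**2 = (-5 - 471)**2 = (-476)**2 = 226576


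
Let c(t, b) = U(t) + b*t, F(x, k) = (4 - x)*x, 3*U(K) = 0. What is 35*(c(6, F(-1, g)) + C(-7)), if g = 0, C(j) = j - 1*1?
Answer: -1330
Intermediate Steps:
C(j) = -1 + j (C(j) = j - 1 = -1 + j)
U(K) = 0 (U(K) = (⅓)*0 = 0)
F(x, k) = x*(4 - x)
c(t, b) = b*t (c(t, b) = 0 + b*t = b*t)
35*(c(6, F(-1, g)) + C(-7)) = 35*(-(4 - 1*(-1))*6 + (-1 - 7)) = 35*(-(4 + 1)*6 - 8) = 35*(-1*5*6 - 8) = 35*(-5*6 - 8) = 35*(-30 - 8) = 35*(-38) = -1330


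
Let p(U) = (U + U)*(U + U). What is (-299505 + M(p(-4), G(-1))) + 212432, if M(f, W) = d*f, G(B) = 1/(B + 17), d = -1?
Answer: -87137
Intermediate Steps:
G(B) = 1/(17 + B)
p(U) = 4*U² (p(U) = (2*U)*(2*U) = 4*U²)
M(f, W) = -f
(-299505 + M(p(-4), G(-1))) + 212432 = (-299505 - 4*(-4)²) + 212432 = (-299505 - 4*16) + 212432 = (-299505 - 1*64) + 212432 = (-299505 - 64) + 212432 = -299569 + 212432 = -87137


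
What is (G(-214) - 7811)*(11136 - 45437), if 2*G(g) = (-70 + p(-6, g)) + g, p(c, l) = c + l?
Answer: 276568963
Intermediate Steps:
G(g) = -38 + g (G(g) = ((-70 + (-6 + g)) + g)/2 = ((-76 + g) + g)/2 = (-76 + 2*g)/2 = -38 + g)
(G(-214) - 7811)*(11136 - 45437) = ((-38 - 214) - 7811)*(11136 - 45437) = (-252 - 7811)*(-34301) = -8063*(-34301) = 276568963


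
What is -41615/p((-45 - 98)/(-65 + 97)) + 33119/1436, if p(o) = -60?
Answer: 1543657/2154 ≈ 716.65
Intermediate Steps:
-41615/p((-45 - 98)/(-65 + 97)) + 33119/1436 = -41615/(-60) + 33119/1436 = -41615*(-1/60) + 33119*(1/1436) = 8323/12 + 33119/1436 = 1543657/2154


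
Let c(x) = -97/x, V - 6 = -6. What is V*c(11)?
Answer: 0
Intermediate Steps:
V = 0 (V = 6 - 6 = 0)
V*c(11) = 0*(-97/11) = 0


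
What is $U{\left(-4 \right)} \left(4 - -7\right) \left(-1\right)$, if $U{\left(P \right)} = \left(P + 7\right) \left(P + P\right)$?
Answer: $264$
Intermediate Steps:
$U{\left(P \right)} = 2 P \left(7 + P\right)$ ($U{\left(P \right)} = \left(7 + P\right) 2 P = 2 P \left(7 + P\right)$)
$U{\left(-4 \right)} \left(4 - -7\right) \left(-1\right) = 2 \left(-4\right) \left(7 - 4\right) \left(4 - -7\right) \left(-1\right) = 2 \left(-4\right) 3 \left(4 + 7\right) \left(-1\right) = \left(-24\right) 11 \left(-1\right) = \left(-264\right) \left(-1\right) = 264$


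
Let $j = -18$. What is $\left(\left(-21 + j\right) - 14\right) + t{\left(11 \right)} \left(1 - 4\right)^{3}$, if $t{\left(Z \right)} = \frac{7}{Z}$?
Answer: $- \frac{772}{11} \approx -70.182$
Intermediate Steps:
$\left(\left(-21 + j\right) - 14\right) + t{\left(11 \right)} \left(1 - 4\right)^{3} = \left(\left(-21 - 18\right) - 14\right) + \frac{7}{11} \left(1 - 4\right)^{3} = \left(-39 - 14\right) + 7 \cdot \frac{1}{11} \left(1 - 4\right)^{3} = -53 + \frac{7 \left(-3\right)^{3}}{11} = -53 + \frac{7}{11} \left(-27\right) = -53 - \frac{189}{11} = - \frac{772}{11}$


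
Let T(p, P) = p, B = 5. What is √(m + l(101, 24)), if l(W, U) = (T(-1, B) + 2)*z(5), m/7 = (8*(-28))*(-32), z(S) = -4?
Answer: 2*√12543 ≈ 223.99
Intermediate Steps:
m = 50176 (m = 7*((8*(-28))*(-32)) = 7*(-224*(-32)) = 7*7168 = 50176)
l(W, U) = -4 (l(W, U) = (-1 + 2)*(-4) = 1*(-4) = -4)
√(m + l(101, 24)) = √(50176 - 4) = √50172 = 2*√12543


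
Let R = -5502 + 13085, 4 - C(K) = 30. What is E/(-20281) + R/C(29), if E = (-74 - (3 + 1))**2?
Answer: -153949007/527306 ≈ -291.95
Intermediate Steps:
E = 6084 (E = (-74 - 1*4)**2 = (-74 - 4)**2 = (-78)**2 = 6084)
C(K) = -26 (C(K) = 4 - 1*30 = 4 - 30 = -26)
R = 7583
E/(-20281) + R/C(29) = 6084/(-20281) + 7583/(-26) = 6084*(-1/20281) + 7583*(-1/26) = -6084/20281 - 7583/26 = -153949007/527306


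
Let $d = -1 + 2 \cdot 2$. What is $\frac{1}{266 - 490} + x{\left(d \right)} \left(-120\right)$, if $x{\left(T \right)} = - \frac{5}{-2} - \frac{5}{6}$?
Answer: $- \frac{44801}{224} \approx -200.0$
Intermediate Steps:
$d = 3$ ($d = -1 + 4 = 3$)
$x{\left(T \right)} = \frac{5}{3}$ ($x{\left(T \right)} = \left(-5\right) \left(- \frac{1}{2}\right) - \frac{5}{6} = \frac{5}{2} - \frac{5}{6} = \frac{5}{3}$)
$\frac{1}{266 - 490} + x{\left(d \right)} \left(-120\right) = \frac{1}{266 - 490} + \frac{5}{3} \left(-120\right) = \frac{1}{-224} - 200 = - \frac{1}{224} - 200 = - \frac{44801}{224}$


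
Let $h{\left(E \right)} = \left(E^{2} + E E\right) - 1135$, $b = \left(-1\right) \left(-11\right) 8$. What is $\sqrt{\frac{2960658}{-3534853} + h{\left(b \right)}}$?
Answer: $\frac{\sqrt{179332935314970703}}{3534853} \approx 119.8$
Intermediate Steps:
$b = 88$ ($b = 11 \cdot 8 = 88$)
$h{\left(E \right)} = -1135 + 2 E^{2}$ ($h{\left(E \right)} = \left(E^{2} + E^{2}\right) - 1135 = 2 E^{2} - 1135 = -1135 + 2 E^{2}$)
$\sqrt{\frac{2960658}{-3534853} + h{\left(b \right)}} = \sqrt{\frac{2960658}{-3534853} - \left(1135 - 2 \cdot 88^{2}\right)} = \sqrt{2960658 \left(- \frac{1}{3534853}\right) + \left(-1135 + 2 \cdot 7744\right)} = \sqrt{- \frac{2960658}{3534853} + \left(-1135 + 15488\right)} = \sqrt{- \frac{2960658}{3534853} + 14353} = \sqrt{\frac{50732784451}{3534853}} = \frac{\sqrt{179332935314970703}}{3534853}$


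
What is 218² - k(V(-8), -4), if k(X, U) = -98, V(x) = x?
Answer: 47622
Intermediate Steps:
218² - k(V(-8), -4) = 218² - 1*(-98) = 47524 + 98 = 47622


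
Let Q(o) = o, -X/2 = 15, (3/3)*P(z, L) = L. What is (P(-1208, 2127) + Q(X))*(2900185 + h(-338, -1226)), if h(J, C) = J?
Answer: 6080979159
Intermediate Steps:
P(z, L) = L
X = -30 (X = -2*15 = -30)
(P(-1208, 2127) + Q(X))*(2900185 + h(-338, -1226)) = (2127 - 30)*(2900185 - 338) = 2097*2899847 = 6080979159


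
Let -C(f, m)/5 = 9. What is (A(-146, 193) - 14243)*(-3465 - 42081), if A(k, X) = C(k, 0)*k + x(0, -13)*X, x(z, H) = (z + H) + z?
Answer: 463749372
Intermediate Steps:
C(f, m) = -45 (C(f, m) = -5*9 = -45)
x(z, H) = H + 2*z (x(z, H) = (H + z) + z = H + 2*z)
A(k, X) = -45*k - 13*X (A(k, X) = -45*k + (-13 + 2*0)*X = -45*k + (-13 + 0)*X = -45*k - 13*X)
(A(-146, 193) - 14243)*(-3465 - 42081) = ((-45*(-146) - 13*193) - 14243)*(-3465 - 42081) = ((6570 - 2509) - 14243)*(-45546) = (4061 - 14243)*(-45546) = -10182*(-45546) = 463749372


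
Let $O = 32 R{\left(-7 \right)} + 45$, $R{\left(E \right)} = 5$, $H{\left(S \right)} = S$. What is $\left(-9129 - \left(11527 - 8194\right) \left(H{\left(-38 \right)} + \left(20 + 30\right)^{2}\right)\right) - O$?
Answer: $-8215180$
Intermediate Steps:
$O = 205$ ($O = 32 \cdot 5 + 45 = 160 + 45 = 205$)
$\left(-9129 - \left(11527 - 8194\right) \left(H{\left(-38 \right)} + \left(20 + 30\right)^{2}\right)\right) - O = \left(-9129 - \left(11527 - 8194\right) \left(-38 + \left(20 + 30\right)^{2}\right)\right) - 205 = \left(-9129 - 3333 \left(-38 + 50^{2}\right)\right) - 205 = \left(-9129 - 3333 \left(-38 + 2500\right)\right) - 205 = \left(-9129 - 3333 \cdot 2462\right) - 205 = \left(-9129 - 8205846\right) - 205 = -8214975 - 205 = -8215180$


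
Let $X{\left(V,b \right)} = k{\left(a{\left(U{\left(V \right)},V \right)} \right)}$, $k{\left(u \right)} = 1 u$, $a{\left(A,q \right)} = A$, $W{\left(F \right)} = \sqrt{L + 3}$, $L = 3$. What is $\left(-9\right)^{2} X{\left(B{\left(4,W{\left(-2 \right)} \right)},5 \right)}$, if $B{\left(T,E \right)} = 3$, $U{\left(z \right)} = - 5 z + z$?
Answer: $-972$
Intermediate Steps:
$U{\left(z \right)} = - 4 z$
$W{\left(F \right)} = \sqrt{6}$ ($W{\left(F \right)} = \sqrt{3 + 3} = \sqrt{6}$)
$k{\left(u \right)} = u$
$X{\left(V,b \right)} = - 4 V$
$\left(-9\right)^{2} X{\left(B{\left(4,W{\left(-2 \right)} \right)},5 \right)} = \left(-9\right)^{2} \left(\left(-4\right) 3\right) = 81 \left(-12\right) = -972$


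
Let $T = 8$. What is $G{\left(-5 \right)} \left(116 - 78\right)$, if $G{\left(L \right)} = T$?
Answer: $304$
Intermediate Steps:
$G{\left(L \right)} = 8$
$G{\left(-5 \right)} \left(116 - 78\right) = 8 \left(116 - 78\right) = 8 \cdot 38 = 304$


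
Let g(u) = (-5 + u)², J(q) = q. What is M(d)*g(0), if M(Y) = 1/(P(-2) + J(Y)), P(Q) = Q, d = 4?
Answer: 25/2 ≈ 12.500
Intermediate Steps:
M(Y) = 1/(-2 + Y)
M(d)*g(0) = (-5 + 0)²/(-2 + 4) = (-5)²/2 = (½)*25 = 25/2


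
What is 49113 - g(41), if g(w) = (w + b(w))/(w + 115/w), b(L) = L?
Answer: 44101793/898 ≈ 49111.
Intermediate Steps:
g(w) = 2*w/(w + 115/w) (g(w) = (w + w)/(w + 115/w) = (2*w)/(w + 115/w) = 2*w/(w + 115/w))
49113 - g(41) = 49113 - 2*41²/(115 + 41²) = 49113 - 2*1681/(115 + 1681) = 49113 - 2*1681/1796 = 49113 - 1*1681/898 = 49113 - 1681/898 = 44101793/898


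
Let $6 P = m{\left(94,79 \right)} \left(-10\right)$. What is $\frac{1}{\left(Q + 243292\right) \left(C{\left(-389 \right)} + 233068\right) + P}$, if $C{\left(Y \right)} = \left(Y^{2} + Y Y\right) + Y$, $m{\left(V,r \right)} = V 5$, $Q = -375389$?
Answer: $- \frac{3}{212142896761} \approx -1.4141 \cdot 10^{-11}$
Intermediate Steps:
$m{\left(V,r \right)} = 5 V$
$C{\left(Y \right)} = Y + 2 Y^{2}$ ($C{\left(Y \right)} = \left(Y^{2} + Y^{2}\right) + Y = 2 Y^{2} + Y = Y + 2 Y^{2}$)
$P = - \frac{2350}{3}$ ($P = \frac{5 \cdot 94 \left(-10\right)}{6} = \frac{470 \left(-10\right)}{6} = \frac{1}{6} \left(-4700\right) = - \frac{2350}{3} \approx -783.33$)
$\frac{1}{\left(Q + 243292\right) \left(C{\left(-389 \right)} + 233068\right) + P} = \frac{1}{\left(-375389 + 243292\right) \left(- 389 \left(1 + 2 \left(-389\right)\right) + 233068\right) - \frac{2350}{3}} = \frac{1}{- 132097 \left(- 389 \left(1 - 778\right) + 233068\right) - \frac{2350}{3}} = \frac{1}{- 132097 \left(\left(-389\right) \left(-777\right) + 233068\right) - \frac{2350}{3}} = \frac{1}{- 132097 \left(302253 + 233068\right) - \frac{2350}{3}} = \frac{1}{\left(-132097\right) 535321 - \frac{2350}{3}} = \frac{1}{-70714298137 - \frac{2350}{3}} = \frac{1}{- \frac{212142896761}{3}} = - \frac{3}{212142896761}$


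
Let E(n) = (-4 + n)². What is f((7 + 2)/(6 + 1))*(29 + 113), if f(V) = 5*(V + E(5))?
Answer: 11360/7 ≈ 1622.9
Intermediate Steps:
f(V) = 5 + 5*V (f(V) = 5*(V + (-4 + 5)²) = 5*(V + 1²) = 5*(V + 1) = 5*(1 + V) = 5 + 5*V)
f((7 + 2)/(6 + 1))*(29 + 113) = (5 + 5*((7 + 2)/(6 + 1)))*(29 + 113) = (5 + 5*(9/7))*142 = (5 + 45/7)*142 = (80/7)*142 = 11360/7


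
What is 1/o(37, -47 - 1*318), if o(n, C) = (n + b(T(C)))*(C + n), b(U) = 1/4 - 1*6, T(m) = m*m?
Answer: -1/10250 ≈ -9.7561e-5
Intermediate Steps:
T(m) = m**2
b(U) = -23/4 (b(U) = 1/4 - 6 = -23/4)
o(n, C) = (-23/4 + n)*(C + n) (o(n, C) = (n - 23/4)*(C + n) = (-23/4 + n)*(C + n))
1/o(37, -47 - 1*318) = 1/(37**2 - 23*(-47 - 1*318)/4 - 23/4*37 + (-47 - 1*318)*37) = 1/(1369 - 23*(-47 - 318)/4 - 851/4 + (-47 - 318)*37) = 1/(1369 - 23/4*(-365) - 851/4 - 365*37) = 1/(1369 + 8395/4 - 851/4 - 13505) = 1/(-10250) = -1/10250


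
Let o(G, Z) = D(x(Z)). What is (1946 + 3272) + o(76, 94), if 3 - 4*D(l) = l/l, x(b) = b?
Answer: 10437/2 ≈ 5218.5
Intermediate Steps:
D(l) = ½ (D(l) = ¾ - l/(4*l) = ¾ - ¼*1 = ¾ - ¼ = ½)
o(G, Z) = ½
(1946 + 3272) + o(76, 94) = (1946 + 3272) + ½ = 5218 + ½ = 10437/2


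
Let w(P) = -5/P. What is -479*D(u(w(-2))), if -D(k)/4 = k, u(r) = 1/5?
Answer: 1916/5 ≈ 383.20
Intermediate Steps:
u(r) = ⅕
D(k) = -4*k
-479*D(u(w(-2))) = -(-1916)/5 = -479*(-⅘) = 1916/5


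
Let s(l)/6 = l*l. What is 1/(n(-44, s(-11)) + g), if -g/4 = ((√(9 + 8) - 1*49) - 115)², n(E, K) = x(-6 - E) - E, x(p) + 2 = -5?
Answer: -107615/11551725377 - 1312*√17/11551725377 ≈ -9.7842e-6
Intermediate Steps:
x(p) = -7 (x(p) = -2 - 5 = -7)
s(l) = 6*l² (s(l) = 6*(l*l) = 6*l²)
n(E, K) = -7 - E
g = -4*(-164 + √17)² (g = -4*((√(9 + 8) - 1*49) - 115)² = -4*((√17 - 49) - 115)² = -4*((-49 + √17) - 115)² = -4*(-164 + √17)² ≈ -1.0224e+5)
1/(n(-44, s(-11)) + g) = 1/((-7 - 1*(-44)) + (-107652 + 1312*√17)) = 1/((-7 + 44) + (-107652 + 1312*√17)) = 1/(37 + (-107652 + 1312*√17)) = 1/(-107615 + 1312*√17)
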